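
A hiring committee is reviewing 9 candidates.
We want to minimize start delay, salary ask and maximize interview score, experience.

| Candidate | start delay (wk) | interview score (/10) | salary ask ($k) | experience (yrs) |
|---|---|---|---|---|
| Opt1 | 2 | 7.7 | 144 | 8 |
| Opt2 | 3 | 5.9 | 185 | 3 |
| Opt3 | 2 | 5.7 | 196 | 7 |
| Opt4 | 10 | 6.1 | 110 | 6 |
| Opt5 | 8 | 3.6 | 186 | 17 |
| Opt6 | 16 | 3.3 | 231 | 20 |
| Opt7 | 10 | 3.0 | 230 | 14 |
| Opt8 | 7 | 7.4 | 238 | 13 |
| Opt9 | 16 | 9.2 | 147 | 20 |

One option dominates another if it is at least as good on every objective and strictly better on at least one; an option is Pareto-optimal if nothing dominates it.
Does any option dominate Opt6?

Yes

Opt9 vs Opt6: start delay 16≤16, interview score 9.2≥3.3, salary ask 147≤231, experience 20≥20 — Opt9 is at least as good on every objective and strictly better on at least one, so Opt9 dominates Opt6.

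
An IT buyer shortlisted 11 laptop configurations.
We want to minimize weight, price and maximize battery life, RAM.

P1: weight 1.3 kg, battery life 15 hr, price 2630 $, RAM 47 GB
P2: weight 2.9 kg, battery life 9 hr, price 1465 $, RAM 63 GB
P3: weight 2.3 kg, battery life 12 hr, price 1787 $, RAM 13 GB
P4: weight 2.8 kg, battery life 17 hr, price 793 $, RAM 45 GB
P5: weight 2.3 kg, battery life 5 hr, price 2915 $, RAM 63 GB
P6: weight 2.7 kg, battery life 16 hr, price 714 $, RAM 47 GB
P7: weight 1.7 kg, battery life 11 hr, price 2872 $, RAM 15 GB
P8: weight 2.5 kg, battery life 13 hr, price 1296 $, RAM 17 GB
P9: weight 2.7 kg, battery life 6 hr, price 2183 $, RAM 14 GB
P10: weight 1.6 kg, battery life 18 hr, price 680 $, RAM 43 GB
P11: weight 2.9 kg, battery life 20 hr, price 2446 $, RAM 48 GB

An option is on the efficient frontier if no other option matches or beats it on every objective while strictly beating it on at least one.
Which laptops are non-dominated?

P1: not dominated (best weight).
P2: not dominated.
P3: dominated by P10 (weight 1.6≤2.3, battery life 18≥12, price 680≤1787, RAM 43≥13).
P4: not dominated.
P5: not dominated.
P6: not dominated.
P7: dominated by P1 (weight 1.3≤1.7, battery life 15≥11, price 2630≤2872, RAM 47≥15).
P8: dominated by P10 (weight 1.6≤2.5, battery life 18≥13, price 680≤1296, RAM 43≥17).
P9: dominated by P6 (weight 2.7≤2.7, battery life 16≥6, price 714≤2183, RAM 47≥14).
P10: not dominated (best price).
P11: not dominated (best battery life).

P1, P2, P4, P5, P6, P10, P11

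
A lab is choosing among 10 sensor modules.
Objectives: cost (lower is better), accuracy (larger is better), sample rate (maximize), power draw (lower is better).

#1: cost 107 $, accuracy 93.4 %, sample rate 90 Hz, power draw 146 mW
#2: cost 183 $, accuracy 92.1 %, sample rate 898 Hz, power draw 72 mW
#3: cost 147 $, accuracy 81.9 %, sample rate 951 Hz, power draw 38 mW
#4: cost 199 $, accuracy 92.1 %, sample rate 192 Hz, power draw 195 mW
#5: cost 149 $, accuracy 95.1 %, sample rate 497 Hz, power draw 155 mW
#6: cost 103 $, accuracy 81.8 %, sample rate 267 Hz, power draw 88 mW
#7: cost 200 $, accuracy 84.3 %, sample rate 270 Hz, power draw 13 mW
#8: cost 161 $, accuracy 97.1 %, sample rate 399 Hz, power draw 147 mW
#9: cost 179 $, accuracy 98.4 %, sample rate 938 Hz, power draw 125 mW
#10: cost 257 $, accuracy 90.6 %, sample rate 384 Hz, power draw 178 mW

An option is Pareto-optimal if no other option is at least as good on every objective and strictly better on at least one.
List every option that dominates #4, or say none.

#2, #5, #8, #9

#2: cost 183≤199, accuracy 92.1≥92.1, sample rate 898≥192, power draw 72≤195 — dominates #4.
#5: cost 149≤199, accuracy 95.1≥92.1, sample rate 497≥192, power draw 155≤195 — dominates #4.
#8: cost 161≤199, accuracy 97.1≥92.1, sample rate 399≥192, power draw 147≤195 — dominates #4.
#9: cost 179≤199, accuracy 98.4≥92.1, sample rate 938≥192, power draw 125≤195 — dominates #4.
Others (#1, #3, #6, #7, #10) are each worse than #4 on at least one objective.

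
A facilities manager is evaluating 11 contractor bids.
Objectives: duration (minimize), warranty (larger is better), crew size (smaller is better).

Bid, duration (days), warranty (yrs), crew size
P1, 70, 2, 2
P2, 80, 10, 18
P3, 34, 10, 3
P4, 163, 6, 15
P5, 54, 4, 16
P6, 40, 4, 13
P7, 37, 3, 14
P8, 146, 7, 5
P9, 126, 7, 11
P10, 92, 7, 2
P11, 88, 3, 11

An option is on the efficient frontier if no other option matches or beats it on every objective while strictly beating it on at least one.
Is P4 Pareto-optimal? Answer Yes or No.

No

P3 vs P4: duration 34≤163, warranty 10≥6, crew size 3≤15 — P3 is at least as good on every objective and strictly better on at least one, so P3 dominates P4.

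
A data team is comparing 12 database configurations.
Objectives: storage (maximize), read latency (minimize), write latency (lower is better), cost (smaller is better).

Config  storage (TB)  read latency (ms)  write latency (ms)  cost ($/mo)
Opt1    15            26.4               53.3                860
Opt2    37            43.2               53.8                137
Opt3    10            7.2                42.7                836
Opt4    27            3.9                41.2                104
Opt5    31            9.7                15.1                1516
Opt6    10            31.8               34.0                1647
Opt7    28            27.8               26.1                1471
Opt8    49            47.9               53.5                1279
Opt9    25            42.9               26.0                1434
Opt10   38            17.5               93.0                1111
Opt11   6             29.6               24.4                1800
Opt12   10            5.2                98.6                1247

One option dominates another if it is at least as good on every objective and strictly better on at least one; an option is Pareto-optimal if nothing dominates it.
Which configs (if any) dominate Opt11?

Opt5: storage 31≥6, read latency 9.7≤29.6, write latency 15.1≤24.4, cost 1516≤1800 — dominates Opt11.
Others (Opt1, Opt2, Opt3, Opt4, Opt6, Opt7, Opt8, Opt9, Opt10, Opt12) are each worse than Opt11 on at least one objective.

Opt5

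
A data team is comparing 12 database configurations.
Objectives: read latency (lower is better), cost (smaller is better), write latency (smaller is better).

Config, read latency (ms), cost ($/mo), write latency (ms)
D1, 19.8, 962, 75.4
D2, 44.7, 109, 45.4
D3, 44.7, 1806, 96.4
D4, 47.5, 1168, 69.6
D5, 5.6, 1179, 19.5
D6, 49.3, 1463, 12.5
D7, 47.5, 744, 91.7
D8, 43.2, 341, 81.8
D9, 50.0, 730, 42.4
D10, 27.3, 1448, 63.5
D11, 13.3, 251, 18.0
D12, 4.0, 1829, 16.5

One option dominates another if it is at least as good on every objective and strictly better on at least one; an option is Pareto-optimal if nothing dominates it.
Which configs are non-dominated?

D2, D5, D6, D11, D12

D1: dominated by D11 (read latency 13.3≤19.8, cost 251≤962, write latency 18.0≤75.4).
D2: not dominated (best cost).
D3: dominated by D1 (read latency 19.8≤44.7, cost 962≤1806, write latency 75.4≤96.4).
D4: dominated by D2 (read latency 44.7≤47.5, cost 109≤1168, write latency 45.4≤69.6).
D5: not dominated.
D6: not dominated (best write latency).
D7: dominated by D2 (read latency 44.7≤47.5, cost 109≤744, write latency 45.4≤91.7).
D8: dominated by D11 (read latency 13.3≤43.2, cost 251≤341, write latency 18.0≤81.8).
D9: dominated by D11 (read latency 13.3≤50.0, cost 251≤730, write latency 18.0≤42.4).
D10: dominated by D5 (read latency 5.6≤27.3, cost 1179≤1448, write latency 19.5≤63.5).
D11: not dominated.
D12: not dominated (best read latency).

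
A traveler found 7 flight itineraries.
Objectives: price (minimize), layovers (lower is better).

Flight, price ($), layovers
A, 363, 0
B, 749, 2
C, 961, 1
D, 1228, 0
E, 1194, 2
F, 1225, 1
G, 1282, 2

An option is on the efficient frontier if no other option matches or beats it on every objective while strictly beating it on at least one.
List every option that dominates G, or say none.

A, B, C, D, E, F

A: price 363≤1282, layovers 0≤2 — dominates G.
B: price 749≤1282, layovers 2≤2 — dominates G.
C: price 961≤1282, layovers 1≤2 — dominates G.
D: price 1228≤1282, layovers 0≤2 — dominates G.
E: price 1194≤1282, layovers 2≤2 — dominates G.
F: price 1225≤1282, layovers 1≤2 — dominates G.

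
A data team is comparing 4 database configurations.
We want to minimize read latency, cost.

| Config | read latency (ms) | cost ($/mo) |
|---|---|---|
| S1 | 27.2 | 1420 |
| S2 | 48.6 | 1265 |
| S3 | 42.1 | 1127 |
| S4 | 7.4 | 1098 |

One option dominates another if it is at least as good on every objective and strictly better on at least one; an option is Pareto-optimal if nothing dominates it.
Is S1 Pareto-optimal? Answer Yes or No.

No

S4 vs S1: read latency 7.4≤27.2, cost 1098≤1420 — S4 is at least as good on every objective and strictly better on at least one, so S4 dominates S1.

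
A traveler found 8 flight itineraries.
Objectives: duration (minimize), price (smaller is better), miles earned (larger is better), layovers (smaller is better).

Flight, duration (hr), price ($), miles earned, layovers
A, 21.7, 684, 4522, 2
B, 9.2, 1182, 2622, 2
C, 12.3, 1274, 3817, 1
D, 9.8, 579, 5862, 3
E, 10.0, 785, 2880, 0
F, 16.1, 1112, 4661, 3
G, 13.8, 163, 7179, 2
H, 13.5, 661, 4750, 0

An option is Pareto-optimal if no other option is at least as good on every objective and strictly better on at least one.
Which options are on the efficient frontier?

A: dominated by G (duration 13.8≤21.7, price 163≤684, miles earned 7179≥4522, layovers 2≤2).
B: not dominated (best duration).
C: not dominated.
D: not dominated.
E: not dominated.
F: dominated by D (duration 9.8≤16.1, price 579≤1112, miles earned 5862≥4661, layovers 3≤3).
G: not dominated (best price).
H: not dominated.

B, C, D, E, G, H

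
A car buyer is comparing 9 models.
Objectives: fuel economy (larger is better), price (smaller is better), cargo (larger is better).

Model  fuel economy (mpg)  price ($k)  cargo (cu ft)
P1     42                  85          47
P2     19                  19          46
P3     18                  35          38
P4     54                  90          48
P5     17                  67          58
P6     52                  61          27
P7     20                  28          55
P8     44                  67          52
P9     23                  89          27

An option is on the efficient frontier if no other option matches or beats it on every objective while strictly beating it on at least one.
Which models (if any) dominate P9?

P1: fuel economy 42≥23, price 85≤89, cargo 47≥27 — dominates P9.
P6: fuel economy 52≥23, price 61≤89, cargo 27≥27 — dominates P9.
P8: fuel economy 44≥23, price 67≤89, cargo 52≥27 — dominates P9.
Others (P2, P3, P4, P5, P7) are each worse than P9 on at least one objective.

P1, P6, P8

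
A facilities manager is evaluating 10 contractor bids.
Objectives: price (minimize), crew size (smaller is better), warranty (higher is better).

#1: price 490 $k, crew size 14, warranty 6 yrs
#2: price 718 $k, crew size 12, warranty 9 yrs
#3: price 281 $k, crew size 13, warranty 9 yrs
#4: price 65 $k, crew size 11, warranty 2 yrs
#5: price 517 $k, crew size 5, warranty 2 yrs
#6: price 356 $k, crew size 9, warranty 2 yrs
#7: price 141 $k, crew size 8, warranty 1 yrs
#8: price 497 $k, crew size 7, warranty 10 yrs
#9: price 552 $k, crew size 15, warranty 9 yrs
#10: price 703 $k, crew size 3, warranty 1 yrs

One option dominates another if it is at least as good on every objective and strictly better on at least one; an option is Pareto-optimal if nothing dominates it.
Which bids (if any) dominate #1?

#3: price 281≤490, crew size 13≤14, warranty 9≥6 — dominates #1.
Others (#2, #4, #5, #6, #7, #8, #9, #10) are each worse than #1 on at least one objective.

#3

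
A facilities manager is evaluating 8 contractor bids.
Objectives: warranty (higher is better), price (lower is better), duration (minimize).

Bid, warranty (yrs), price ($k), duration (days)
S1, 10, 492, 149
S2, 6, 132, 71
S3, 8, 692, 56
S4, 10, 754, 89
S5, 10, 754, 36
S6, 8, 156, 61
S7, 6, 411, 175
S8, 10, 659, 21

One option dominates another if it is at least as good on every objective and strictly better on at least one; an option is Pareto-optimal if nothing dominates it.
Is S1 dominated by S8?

S8 vs S1: S8 is worse on price (659 vs 492), so it does not dominate S1.

No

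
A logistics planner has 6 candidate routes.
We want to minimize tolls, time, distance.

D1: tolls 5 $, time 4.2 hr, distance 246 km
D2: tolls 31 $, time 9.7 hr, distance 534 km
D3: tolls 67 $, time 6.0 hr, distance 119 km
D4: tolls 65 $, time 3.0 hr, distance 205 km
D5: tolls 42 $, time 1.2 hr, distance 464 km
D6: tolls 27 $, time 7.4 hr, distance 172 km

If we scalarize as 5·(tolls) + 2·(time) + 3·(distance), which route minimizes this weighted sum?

D1: 5·5 + 2·4.2 + 3·246 = 771.4
D2: 5·31 + 2·9.7 + 3·534 = 1776.4
D3: 5·67 + 2·6.0 + 3·119 = 704.0
D4: 5·65 + 2·3.0 + 3·205 = 946.0
D5: 5·42 + 2·1.2 + 3·464 = 1604.4
D6: 5·27 + 2·7.4 + 3·172 = 665.8
Lowest: D6 at 665.8.

D6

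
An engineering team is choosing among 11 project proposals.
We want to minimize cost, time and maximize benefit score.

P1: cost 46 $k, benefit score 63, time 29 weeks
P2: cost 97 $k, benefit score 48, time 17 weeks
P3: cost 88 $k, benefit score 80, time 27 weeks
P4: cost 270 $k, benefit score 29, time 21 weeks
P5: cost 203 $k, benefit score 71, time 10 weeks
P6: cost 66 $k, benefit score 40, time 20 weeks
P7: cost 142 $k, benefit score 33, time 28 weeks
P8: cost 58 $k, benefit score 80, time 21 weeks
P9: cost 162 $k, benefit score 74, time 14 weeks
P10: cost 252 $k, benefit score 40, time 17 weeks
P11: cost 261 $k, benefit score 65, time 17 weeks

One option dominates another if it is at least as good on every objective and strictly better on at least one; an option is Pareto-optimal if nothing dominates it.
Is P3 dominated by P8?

Yes

P8 vs P3: cost 58≤88, benefit score 80≥80, time 21≤27 — P8 is at least as good on every objective with at least one strict improvement.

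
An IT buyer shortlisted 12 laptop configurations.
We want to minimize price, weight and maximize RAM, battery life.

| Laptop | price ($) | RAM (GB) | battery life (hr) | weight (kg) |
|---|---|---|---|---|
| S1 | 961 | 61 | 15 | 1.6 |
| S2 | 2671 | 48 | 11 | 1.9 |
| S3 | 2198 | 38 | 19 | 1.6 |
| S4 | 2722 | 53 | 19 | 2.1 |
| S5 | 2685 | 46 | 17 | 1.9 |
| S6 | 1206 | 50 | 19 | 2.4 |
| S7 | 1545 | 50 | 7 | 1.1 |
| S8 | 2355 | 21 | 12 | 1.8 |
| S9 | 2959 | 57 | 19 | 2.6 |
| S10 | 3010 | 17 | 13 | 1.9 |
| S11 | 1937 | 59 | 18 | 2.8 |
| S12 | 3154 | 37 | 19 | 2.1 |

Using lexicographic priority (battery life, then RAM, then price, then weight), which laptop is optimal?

S9

First maximize battery life: best is 19, kept {S3, S4, S6, S9, S12}.
Then maximize RAM: best is 57, kept {S9}.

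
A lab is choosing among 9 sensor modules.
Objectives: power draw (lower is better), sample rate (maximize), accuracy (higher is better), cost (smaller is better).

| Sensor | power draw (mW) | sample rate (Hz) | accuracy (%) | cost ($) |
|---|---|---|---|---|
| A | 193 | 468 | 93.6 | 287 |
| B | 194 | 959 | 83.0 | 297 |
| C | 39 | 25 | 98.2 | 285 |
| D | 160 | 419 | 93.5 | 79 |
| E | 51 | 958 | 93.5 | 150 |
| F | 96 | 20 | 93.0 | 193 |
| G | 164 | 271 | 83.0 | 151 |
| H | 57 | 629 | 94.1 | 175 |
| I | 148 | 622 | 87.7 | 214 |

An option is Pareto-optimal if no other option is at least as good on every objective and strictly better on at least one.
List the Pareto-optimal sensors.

B, C, D, E, H

A: dominated by H (power draw 57≤193, sample rate 629≥468, accuracy 94.1≥93.6, cost 175≤287).
B: not dominated (best sample rate).
C: not dominated (best power draw).
D: not dominated (best cost).
E: not dominated.
F: dominated by E (power draw 51≤96, sample rate 958≥20, accuracy 93.5≥93.0, cost 150≤193).
G: dominated by D (power draw 160≤164, sample rate 419≥271, accuracy 93.5≥83.0, cost 79≤151).
H: not dominated.
I: dominated by E (power draw 51≤148, sample rate 958≥622, accuracy 93.5≥87.7, cost 150≤214).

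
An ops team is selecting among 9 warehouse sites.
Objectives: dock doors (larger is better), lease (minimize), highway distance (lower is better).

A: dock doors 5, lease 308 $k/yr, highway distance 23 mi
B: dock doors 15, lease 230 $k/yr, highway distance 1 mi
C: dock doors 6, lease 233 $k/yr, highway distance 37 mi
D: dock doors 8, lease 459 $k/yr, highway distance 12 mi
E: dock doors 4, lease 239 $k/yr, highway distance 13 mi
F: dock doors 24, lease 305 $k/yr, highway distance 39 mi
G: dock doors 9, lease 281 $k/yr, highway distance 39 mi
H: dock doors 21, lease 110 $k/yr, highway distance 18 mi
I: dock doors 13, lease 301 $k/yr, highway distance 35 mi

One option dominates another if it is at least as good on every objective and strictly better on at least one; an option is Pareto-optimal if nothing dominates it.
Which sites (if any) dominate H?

none

A: worse on dock doors (5 vs 21).
B: worse on dock doors (15 vs 21).
C: worse on dock doors (6 vs 21).
D: worse on dock doors (8 vs 21).
E: worse on dock doors (4 vs 21).
F: worse on lease (305 vs 110).
G: worse on dock doors (9 vs 21).
I: worse on dock doors (13 vs 21).
No option dominates H.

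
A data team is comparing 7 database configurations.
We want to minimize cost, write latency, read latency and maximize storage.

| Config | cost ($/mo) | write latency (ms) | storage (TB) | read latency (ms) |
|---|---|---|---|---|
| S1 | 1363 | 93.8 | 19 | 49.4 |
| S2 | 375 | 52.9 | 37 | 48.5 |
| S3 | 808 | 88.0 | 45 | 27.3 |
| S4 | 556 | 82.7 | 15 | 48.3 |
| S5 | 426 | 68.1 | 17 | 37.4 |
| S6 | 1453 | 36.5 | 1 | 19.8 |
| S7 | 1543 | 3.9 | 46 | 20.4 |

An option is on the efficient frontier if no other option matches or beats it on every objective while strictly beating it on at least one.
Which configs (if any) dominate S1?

S2, S3

S2: cost 375≤1363, write latency 52.9≤93.8, storage 37≥19, read latency 48.5≤49.4 — dominates S1.
S3: cost 808≤1363, write latency 88.0≤93.8, storage 45≥19, read latency 27.3≤49.4 — dominates S1.
Others (S4, S5, S6, S7) are each worse than S1 on at least one objective.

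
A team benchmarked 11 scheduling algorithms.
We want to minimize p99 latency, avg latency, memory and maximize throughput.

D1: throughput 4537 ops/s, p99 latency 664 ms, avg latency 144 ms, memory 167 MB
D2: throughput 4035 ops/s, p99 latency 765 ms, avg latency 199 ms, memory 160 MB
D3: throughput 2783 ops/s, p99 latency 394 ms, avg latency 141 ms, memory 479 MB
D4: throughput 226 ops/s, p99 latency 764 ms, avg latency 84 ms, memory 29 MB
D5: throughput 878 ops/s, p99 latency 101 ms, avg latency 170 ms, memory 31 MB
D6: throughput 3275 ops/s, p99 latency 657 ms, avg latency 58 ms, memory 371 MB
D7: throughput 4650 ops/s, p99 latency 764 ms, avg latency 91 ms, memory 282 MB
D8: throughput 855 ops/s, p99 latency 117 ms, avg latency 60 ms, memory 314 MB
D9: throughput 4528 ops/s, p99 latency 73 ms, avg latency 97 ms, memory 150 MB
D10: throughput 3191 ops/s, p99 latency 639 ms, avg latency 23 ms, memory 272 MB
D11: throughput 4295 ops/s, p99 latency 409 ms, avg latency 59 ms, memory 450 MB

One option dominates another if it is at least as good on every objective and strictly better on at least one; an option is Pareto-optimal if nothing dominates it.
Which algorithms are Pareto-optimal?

D1: not dominated.
D2: dominated by D9 (throughput 4528≥4035, p99 latency 73≤765, avg latency 97≤199, memory 150≤160).
D3: dominated by D9 (throughput 4528≥2783, p99 latency 73≤394, avg latency 97≤141, memory 150≤479).
D4: not dominated (best memory).
D5: not dominated.
D6: not dominated.
D7: not dominated (best throughput).
D8: not dominated.
D9: not dominated (best p99 latency).
D10: not dominated (best avg latency).
D11: not dominated.

D1, D4, D5, D6, D7, D8, D9, D10, D11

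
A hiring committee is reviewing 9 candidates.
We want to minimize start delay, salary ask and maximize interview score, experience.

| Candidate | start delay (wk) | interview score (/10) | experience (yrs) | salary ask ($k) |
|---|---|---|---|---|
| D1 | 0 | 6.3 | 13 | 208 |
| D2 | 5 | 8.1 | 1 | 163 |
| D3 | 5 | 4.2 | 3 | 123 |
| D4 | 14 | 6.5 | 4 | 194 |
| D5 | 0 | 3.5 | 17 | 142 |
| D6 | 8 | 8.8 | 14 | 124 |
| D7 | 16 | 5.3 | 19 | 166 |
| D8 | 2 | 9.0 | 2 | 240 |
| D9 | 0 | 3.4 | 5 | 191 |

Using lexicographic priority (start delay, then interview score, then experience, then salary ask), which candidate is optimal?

First minimize start delay: best is 0, kept {D1, D5, D9}.
Then maximize interview score: best is 6.3, kept {D1}.

D1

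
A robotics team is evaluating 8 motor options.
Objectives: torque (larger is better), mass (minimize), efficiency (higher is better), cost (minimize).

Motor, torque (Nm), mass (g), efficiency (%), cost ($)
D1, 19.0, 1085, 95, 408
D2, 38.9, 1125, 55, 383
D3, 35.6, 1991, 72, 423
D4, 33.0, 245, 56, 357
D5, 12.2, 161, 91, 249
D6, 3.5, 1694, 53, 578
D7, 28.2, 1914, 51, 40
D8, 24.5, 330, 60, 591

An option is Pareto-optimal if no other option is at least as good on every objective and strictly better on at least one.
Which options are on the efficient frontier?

D1, D2, D3, D4, D5, D7, D8

D1: not dominated (best efficiency).
D2: not dominated (best torque).
D3: not dominated.
D4: not dominated.
D5: not dominated (best mass).
D6: dominated by D1 (torque 19.0≥3.5, mass 1085≤1694, efficiency 95≥53, cost 408≤578).
D7: not dominated (best cost).
D8: not dominated.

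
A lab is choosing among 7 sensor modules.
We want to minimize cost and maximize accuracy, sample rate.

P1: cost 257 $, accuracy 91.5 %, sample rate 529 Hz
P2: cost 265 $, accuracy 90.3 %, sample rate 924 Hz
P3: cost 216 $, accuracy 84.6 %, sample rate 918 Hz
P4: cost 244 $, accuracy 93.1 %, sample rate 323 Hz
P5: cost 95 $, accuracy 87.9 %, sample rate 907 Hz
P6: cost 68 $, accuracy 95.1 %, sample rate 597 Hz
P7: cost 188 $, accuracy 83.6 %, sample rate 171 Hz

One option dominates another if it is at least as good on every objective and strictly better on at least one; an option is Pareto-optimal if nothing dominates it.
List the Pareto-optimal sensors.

P1: dominated by P6 (cost 68≤257, accuracy 95.1≥91.5, sample rate 597≥529).
P2: not dominated (best sample rate).
P3: not dominated.
P4: dominated by P6 (cost 68≤244, accuracy 95.1≥93.1, sample rate 597≥323).
P5: not dominated.
P6: not dominated (best cost).
P7: dominated by P5 (cost 95≤188, accuracy 87.9≥83.6, sample rate 907≥171).

P2, P3, P5, P6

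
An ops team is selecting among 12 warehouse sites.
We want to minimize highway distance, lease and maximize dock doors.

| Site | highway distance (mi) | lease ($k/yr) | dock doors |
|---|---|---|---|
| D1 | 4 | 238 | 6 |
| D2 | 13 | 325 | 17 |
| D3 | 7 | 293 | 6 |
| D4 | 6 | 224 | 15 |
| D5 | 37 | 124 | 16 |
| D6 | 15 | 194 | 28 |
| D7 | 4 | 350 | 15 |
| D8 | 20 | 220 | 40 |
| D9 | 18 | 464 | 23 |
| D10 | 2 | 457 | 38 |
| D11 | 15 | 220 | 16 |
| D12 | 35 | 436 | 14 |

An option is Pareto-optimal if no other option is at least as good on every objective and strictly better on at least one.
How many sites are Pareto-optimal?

8

D1: not dominated.
D2: not dominated.
D3: dominated by D1 (highway distance 4≤7, lease 238≤293, dock doors 6≥6).
D4: not dominated.
D5: not dominated (best lease).
D6: not dominated.
D7: not dominated.
D8: not dominated (best dock doors).
D9: dominated by D6 (highway distance 15≤18, lease 194≤464, dock doors 28≥23).
D10: not dominated (best highway distance).
D11: dominated by D6 (highway distance 15≤15, lease 194≤220, dock doors 28≥16).
D12: dominated by D2 (highway distance 13≤35, lease 325≤436, dock doors 17≥14).
Pareto-optimal: D1, D2, D4, D5, D6, D7, D8, D10 → 8.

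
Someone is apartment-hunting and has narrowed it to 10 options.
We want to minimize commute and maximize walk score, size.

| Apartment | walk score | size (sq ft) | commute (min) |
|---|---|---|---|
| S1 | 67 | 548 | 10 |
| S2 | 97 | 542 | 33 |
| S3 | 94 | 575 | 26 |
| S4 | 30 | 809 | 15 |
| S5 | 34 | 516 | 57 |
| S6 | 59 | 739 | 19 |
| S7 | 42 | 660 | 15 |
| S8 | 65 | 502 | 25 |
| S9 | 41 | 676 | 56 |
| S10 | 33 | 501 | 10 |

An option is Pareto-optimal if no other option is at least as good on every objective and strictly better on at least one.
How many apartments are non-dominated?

S1: not dominated.
S2: not dominated (best walk score).
S3: not dominated.
S4: not dominated (best size).
S5: dominated by S1 (walk score 67≥34, size 548≥516, commute 10≤57).
S6: not dominated.
S7: not dominated.
S8: dominated by S1 (walk score 67≥65, size 548≥502, commute 10≤25).
S9: dominated by S6 (walk score 59≥41, size 739≥676, commute 19≤56).
S10: dominated by S1 (walk score 67≥33, size 548≥501, commute 10≤10).
Pareto-optimal: S1, S2, S3, S4, S6, S7 → 6.

6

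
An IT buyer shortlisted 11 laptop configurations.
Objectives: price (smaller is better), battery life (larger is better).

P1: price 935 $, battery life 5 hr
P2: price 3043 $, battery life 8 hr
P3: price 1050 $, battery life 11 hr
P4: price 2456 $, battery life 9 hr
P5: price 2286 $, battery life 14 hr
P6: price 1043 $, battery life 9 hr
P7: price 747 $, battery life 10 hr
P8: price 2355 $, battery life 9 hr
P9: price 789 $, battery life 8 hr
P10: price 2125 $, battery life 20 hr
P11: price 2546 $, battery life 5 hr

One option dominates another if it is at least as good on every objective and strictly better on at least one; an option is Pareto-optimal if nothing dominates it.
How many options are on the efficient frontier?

P1: dominated by P7 (price 747≤935, battery life 10≥5).
P2: dominated by P3 (price 1050≤3043, battery life 11≥8).
P3: not dominated.
P4: dominated by P3 (price 1050≤2456, battery life 11≥9).
P5: dominated by P10 (price 2125≤2286, battery life 20≥14).
P6: dominated by P7 (price 747≤1043, battery life 10≥9).
P7: not dominated (best price).
P8: dominated by P3 (price 1050≤2355, battery life 11≥9).
P9: dominated by P7 (price 747≤789, battery life 10≥8).
P10: not dominated (best battery life).
P11: dominated by P1 (price 935≤2546, battery life 5≥5).
Pareto-optimal: P3, P7, P10 → 3.

3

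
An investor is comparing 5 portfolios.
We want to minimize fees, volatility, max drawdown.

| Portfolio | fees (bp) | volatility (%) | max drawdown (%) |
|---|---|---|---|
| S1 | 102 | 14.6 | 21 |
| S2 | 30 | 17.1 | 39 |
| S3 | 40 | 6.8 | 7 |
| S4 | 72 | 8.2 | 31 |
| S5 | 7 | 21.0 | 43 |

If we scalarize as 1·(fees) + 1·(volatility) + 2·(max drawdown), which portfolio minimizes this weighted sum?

S3

S1: 1·102 + 1·14.6 + 2·21 = 158.6
S2: 1·30 + 1·17.1 + 2·39 = 125.1
S3: 1·40 + 1·6.8 + 2·7 = 60.8
S4: 1·72 + 1·8.2 + 2·31 = 142.2
S5: 1·7 + 1·21.0 + 2·43 = 114.0
Lowest: S3 at 60.8.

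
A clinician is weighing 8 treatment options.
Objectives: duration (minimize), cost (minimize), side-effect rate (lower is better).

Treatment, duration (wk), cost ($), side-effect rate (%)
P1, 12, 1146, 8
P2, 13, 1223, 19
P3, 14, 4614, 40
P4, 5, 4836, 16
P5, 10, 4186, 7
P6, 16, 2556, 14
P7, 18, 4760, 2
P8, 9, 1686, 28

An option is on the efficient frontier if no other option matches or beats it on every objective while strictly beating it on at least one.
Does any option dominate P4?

No

P1: worse on duration (12 vs 5).
P2: worse on duration (13 vs 5).
P3: worse on duration (14 vs 5).
P5: worse on duration (10 vs 5).
P6: worse on duration (16 vs 5).
P7: worse on duration (18 vs 5).
P8: worse on duration (9 vs 5).
No option is at least as good as P4 on every objective and strictly better on one.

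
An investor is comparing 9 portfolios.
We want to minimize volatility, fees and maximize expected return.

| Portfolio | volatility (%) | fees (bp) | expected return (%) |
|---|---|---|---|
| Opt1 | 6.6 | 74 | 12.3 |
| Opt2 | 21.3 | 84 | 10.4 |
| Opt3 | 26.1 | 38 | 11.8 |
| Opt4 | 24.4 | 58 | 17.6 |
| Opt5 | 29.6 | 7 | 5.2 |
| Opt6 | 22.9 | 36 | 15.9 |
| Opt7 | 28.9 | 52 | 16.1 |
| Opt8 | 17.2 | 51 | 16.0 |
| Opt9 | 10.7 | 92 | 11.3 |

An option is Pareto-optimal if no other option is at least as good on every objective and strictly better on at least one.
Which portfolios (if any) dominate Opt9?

Opt1

Opt1: volatility 6.6≤10.7, fees 74≤92, expected return 12.3≥11.3 — dominates Opt9.
Others (Opt2, Opt3, Opt4, Opt5, Opt6, Opt7, Opt8) are each worse than Opt9 on at least one objective.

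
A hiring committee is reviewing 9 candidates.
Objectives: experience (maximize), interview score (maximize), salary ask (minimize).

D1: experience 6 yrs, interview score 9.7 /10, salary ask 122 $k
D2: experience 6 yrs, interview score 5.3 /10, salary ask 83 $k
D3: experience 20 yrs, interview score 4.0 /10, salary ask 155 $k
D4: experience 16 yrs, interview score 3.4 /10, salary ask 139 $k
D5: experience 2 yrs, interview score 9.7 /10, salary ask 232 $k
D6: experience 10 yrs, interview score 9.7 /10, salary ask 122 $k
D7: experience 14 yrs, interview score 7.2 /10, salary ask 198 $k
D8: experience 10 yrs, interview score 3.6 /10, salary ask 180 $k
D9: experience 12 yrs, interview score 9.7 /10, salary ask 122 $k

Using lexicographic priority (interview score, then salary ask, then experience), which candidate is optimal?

First maximize interview score: best is 9.7, kept {D1, D5, D6, D9}.
Then minimize salary ask: best is 122, kept {D1, D6, D9}.
Then maximize experience: best is 12, kept {D9}.

D9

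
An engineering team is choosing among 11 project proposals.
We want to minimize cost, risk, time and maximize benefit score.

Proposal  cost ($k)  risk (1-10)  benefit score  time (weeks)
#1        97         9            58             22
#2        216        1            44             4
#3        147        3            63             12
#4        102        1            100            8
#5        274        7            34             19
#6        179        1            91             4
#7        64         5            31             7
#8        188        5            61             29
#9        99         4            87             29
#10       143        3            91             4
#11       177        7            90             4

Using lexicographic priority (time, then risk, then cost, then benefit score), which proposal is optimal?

#6

First minimize time: best is 4, kept {#2, #6, #10, #11}.
Then minimize risk: best is 1, kept {#2, #6}.
Then minimize cost: best is 179, kept {#6}.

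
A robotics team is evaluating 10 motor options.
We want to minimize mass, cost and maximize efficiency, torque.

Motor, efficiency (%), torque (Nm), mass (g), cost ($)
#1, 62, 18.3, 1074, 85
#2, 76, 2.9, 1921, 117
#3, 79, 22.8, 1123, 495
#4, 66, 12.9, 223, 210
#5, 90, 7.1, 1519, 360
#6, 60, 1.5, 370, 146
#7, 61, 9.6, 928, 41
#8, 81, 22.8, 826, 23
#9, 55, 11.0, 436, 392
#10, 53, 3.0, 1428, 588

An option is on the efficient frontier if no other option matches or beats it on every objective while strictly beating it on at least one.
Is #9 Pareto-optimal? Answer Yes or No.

No

#4 vs #9: efficiency 66≥55, torque 12.9≥11.0, mass 223≤436, cost 210≤392 — #4 is at least as good on every objective and strictly better on at least one, so #4 dominates #9.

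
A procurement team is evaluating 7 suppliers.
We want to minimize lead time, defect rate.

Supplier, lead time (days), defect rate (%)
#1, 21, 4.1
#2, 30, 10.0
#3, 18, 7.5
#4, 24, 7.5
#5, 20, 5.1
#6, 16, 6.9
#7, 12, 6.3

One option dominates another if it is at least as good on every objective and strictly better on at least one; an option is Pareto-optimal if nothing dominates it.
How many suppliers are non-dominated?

3

#1: not dominated (best defect rate).
#2: dominated by #1 (lead time 21≤30, defect rate 4.1≤10.0).
#3: dominated by #6 (lead time 16≤18, defect rate 6.9≤7.5).
#4: dominated by #1 (lead time 21≤24, defect rate 4.1≤7.5).
#5: not dominated.
#6: dominated by #7 (lead time 12≤16, defect rate 6.3≤6.9).
#7: not dominated (best lead time).
Pareto-optimal: #1, #5, #7 → 3.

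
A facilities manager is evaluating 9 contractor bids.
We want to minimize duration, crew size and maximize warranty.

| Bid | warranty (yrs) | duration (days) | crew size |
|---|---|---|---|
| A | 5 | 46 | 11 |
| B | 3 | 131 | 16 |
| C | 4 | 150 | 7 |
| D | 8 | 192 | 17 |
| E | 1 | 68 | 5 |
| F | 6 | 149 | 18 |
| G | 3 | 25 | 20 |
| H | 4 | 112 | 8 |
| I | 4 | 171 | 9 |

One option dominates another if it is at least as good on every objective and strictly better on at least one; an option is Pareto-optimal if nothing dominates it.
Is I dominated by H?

Yes

H vs I: warranty 4≥4, duration 112≤171, crew size 8≤9 — H is at least as good on every objective with at least one strict improvement.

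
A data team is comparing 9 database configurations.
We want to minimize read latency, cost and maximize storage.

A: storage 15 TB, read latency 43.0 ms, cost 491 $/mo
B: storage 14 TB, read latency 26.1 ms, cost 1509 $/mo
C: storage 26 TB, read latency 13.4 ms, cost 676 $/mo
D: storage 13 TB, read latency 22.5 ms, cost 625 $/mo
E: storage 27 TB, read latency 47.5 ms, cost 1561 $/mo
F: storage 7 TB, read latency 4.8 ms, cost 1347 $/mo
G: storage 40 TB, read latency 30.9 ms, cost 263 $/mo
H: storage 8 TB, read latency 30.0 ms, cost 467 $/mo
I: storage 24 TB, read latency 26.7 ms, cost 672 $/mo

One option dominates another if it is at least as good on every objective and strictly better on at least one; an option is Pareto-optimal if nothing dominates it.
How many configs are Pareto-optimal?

A: dominated by G (storage 40≥15, read latency 30.9≤43.0, cost 263≤491).
B: dominated by C (storage 26≥14, read latency 13.4≤26.1, cost 676≤1509).
C: not dominated.
D: not dominated.
E: dominated by G (storage 40≥27, read latency 30.9≤47.5, cost 263≤1561).
F: not dominated (best read latency).
G: not dominated (best storage).
H: not dominated.
I: not dominated.
Pareto-optimal: C, D, F, G, H, I → 6.

6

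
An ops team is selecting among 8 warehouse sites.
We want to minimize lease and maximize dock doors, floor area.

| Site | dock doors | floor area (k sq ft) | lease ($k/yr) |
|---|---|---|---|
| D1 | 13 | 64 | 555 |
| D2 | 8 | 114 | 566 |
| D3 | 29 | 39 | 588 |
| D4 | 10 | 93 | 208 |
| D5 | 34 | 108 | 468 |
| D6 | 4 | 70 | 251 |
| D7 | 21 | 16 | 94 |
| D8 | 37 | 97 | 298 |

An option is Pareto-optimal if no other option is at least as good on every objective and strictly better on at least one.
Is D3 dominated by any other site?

D5 vs D3: dock doors 34≥29, floor area 108≥39, lease 468≤588 — D5 is at least as good on every objective and strictly better on at least one, so D5 dominates D3.

Yes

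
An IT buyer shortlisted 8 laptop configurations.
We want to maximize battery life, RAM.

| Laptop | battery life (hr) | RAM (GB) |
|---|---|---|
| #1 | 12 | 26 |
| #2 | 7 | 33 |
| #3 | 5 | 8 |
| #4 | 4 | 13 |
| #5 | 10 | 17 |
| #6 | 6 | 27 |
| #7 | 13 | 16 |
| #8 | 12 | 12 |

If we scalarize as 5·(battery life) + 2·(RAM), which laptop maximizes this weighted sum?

#1

#1: 5·12 + 2·26 = 112
#2: 5·7 + 2·33 = 101
#3: 5·5 + 2·8 = 41
#4: 5·4 + 2·13 = 46
#5: 5·10 + 2·17 = 84
#6: 5·6 + 2·27 = 84
#7: 5·13 + 2·16 = 97
#8: 5·12 + 2·12 = 84
Highest: #1 at 112.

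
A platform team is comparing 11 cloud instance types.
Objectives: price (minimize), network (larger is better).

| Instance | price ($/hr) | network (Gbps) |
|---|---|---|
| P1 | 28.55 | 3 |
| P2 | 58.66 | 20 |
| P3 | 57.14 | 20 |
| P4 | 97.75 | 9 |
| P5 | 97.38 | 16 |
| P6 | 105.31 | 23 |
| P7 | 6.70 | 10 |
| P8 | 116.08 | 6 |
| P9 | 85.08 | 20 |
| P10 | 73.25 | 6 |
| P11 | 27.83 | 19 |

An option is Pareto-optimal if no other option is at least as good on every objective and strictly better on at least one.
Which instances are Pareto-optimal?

P3, P6, P7, P11

P1: dominated by P7 (price 6.70≤28.55, network 10≥3).
P2: dominated by P3 (price 57.14≤58.66, network 20≥20).
P3: not dominated.
P4: dominated by P2 (price 58.66≤97.75, network 20≥9).
P5: dominated by P2 (price 58.66≤97.38, network 20≥16).
P6: not dominated (best network).
P7: not dominated (best price).
P8: dominated by P2 (price 58.66≤116.08, network 20≥6).
P9: dominated by P2 (price 58.66≤85.08, network 20≥20).
P10: dominated by P2 (price 58.66≤73.25, network 20≥6).
P11: not dominated.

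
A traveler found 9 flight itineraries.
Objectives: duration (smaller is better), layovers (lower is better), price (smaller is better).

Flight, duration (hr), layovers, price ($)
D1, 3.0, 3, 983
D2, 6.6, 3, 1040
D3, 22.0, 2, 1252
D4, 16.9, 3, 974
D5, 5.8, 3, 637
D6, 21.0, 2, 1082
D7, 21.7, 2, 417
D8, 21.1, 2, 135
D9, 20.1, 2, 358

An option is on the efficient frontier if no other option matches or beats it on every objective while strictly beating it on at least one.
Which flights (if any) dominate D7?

D8, D9

D8: duration 21.1≤21.7, layovers 2≤2, price 135≤417 — dominates D7.
D9: duration 20.1≤21.7, layovers 2≤2, price 358≤417 — dominates D7.
Others (D1, D2, D3, D4, D5, D6) are each worse than D7 on at least one objective.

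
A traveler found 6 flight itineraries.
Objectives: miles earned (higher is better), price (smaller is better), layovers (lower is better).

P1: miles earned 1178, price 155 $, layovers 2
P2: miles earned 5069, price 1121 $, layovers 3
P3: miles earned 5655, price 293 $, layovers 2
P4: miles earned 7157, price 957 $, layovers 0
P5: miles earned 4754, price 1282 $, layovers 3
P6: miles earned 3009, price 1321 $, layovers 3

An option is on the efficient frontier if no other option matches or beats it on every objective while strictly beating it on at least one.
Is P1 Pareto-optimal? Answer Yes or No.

Yes

P2: worse on price (1121 vs 155).
P3: worse on price (293 vs 155).
P4: worse on price (957 vs 155).
P5: worse on price (1282 vs 155).
P6: worse on price (1321 vs 155).
No option is at least as good as P1 on every objective and strictly better on one.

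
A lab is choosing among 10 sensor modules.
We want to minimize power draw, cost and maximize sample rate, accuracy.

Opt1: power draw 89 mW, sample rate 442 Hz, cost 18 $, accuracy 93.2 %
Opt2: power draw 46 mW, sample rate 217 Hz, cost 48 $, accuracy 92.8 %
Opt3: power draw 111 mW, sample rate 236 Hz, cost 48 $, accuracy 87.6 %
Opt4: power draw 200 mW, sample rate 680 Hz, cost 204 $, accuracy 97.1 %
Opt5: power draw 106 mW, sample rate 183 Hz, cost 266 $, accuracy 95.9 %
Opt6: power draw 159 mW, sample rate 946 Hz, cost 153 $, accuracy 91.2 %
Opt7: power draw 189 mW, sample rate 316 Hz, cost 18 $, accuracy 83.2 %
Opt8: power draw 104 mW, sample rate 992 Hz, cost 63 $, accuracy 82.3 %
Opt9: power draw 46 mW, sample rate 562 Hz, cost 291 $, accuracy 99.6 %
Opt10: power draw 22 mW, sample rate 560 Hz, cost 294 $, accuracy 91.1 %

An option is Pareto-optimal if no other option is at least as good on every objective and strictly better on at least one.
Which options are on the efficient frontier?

Opt1: not dominated.
Opt2: not dominated.
Opt3: dominated by Opt1 (power draw 89≤111, sample rate 442≥236, cost 18≤48, accuracy 93.2≥87.6).
Opt4: not dominated.
Opt5: not dominated.
Opt6: not dominated.
Opt7: dominated by Opt1 (power draw 89≤189, sample rate 442≥316, cost 18≤18, accuracy 93.2≥83.2).
Opt8: not dominated (best sample rate).
Opt9: not dominated (best accuracy).
Opt10: not dominated (best power draw).

Opt1, Opt2, Opt4, Opt5, Opt6, Opt8, Opt9, Opt10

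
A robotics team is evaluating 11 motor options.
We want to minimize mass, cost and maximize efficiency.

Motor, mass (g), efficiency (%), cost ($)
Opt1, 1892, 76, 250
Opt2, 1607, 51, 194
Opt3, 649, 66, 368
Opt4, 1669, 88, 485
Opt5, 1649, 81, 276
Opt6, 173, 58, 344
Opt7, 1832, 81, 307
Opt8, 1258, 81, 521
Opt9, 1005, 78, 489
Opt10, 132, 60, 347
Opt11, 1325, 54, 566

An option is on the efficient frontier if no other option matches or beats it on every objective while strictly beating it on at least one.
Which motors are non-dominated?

Opt1: not dominated.
Opt2: not dominated (best cost).
Opt3: not dominated.
Opt4: not dominated (best efficiency).
Opt5: not dominated.
Opt6: not dominated.
Opt7: dominated by Opt5 (mass 1649≤1832, efficiency 81≥81, cost 276≤307).
Opt8: not dominated.
Opt9: not dominated.
Opt10: not dominated (best mass).
Opt11: dominated by Opt3 (mass 649≤1325, efficiency 66≥54, cost 368≤566).

Opt1, Opt2, Opt3, Opt4, Opt5, Opt6, Opt8, Opt9, Opt10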